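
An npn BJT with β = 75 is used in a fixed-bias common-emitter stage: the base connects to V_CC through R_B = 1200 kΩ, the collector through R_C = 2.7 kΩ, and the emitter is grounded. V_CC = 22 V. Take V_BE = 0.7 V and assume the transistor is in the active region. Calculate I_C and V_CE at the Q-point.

I_C ≈ 1.3 mA, V_CE ≈ 18 V

Base loop: V_CC = I_B·R_B + V_BE, so I_B = (22 − 0.7)/1200 kΩ = 0.0178 mA.
In the active region I_C = β·I_B = 75 × 0.0178 = 1.33 mA.
Collector loop: V_CE = V_CC − I_C·R_C = 22 − 1.33×2.7 = 18.4 V.
Since V_CE = 18.4 V > V_CE(sat) ≈ 0.2 V, the transistor is in the active region as assumed.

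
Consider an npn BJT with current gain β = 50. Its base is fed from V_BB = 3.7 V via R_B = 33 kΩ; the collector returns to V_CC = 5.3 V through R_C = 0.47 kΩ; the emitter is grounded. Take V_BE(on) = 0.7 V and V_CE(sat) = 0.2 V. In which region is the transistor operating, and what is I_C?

active; I_C ≈ 4.5 mA

Assume active. Base-emitter loop: I_B = (V_BB − V_BE)/R_B = (3.7 − 0.7)/33 = 0.0909 mA.
I_C = β·I_B = 50×0.0909 = 4.55 mA.
V_CE = V_CC − I_C·R_C = 5.3 − 4.55×0.47 = 3.16 V > V_CE(sat), so the active-region assumption holds.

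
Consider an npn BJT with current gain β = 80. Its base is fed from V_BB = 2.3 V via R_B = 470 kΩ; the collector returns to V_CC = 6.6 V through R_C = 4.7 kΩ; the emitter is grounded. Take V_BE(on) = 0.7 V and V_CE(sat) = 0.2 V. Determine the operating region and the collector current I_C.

Assume active. Base-emitter loop: I_B = (V_BB − V_BE)/R_B = (2.3 − 0.7)/470 = 0.0034 mA.
I_C = β·I_B = 80×0.0034 = 0.272 mA.
V_CE = V_CC − I_C·R_C = 6.6 − 0.272×4.7 = 5.32 V > V_CE(sat), so the active-region assumption holds.

active; I_C ≈ 0.27 mA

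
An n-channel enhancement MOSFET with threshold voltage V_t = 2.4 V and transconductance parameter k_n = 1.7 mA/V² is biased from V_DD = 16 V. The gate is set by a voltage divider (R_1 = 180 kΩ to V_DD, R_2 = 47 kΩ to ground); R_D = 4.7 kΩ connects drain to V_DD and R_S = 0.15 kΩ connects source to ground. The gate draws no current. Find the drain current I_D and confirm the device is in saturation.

I_D ≈ 0.58 mA

V_G = V_DD·R_2/(R_1+R_2) = 16×47/227 = 3.31 V.
Assume saturation: I_D = (k_n/2)(V_GS − V_t)² with V_GS = V_G − I_D·R_S = 3.31 − 0.15·I_D.
Substituting gives 0.0191·I_D² − 1.23·I_D + 0.708 = 0, with roots I_D = 0.58 or 63.9 mA.
The root I_D = 63.9 mA gives V_GS = -6.27 V ≤ V_t, so take I_D = 0.58 mA.
Then V_GS = 3.23 V and V_DS = V_DD − I_D(R_D+R_S) = 16 − 0.58×4.85 = 13.2 V.
Saturation requires V_DS ≥ V_GS − V_t = 0.826 V; 13.2 ≥ 0.826 ✓.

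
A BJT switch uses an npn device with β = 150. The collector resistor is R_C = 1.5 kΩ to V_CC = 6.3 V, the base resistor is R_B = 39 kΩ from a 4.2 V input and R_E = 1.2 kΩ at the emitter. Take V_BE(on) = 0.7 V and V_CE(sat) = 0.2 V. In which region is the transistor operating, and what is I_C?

Assume active: I_B = (4.2 − 0.7)/(39 + 151×1.2) = 0.0159 mA, I_C = β·I_B = 2.38 mA.
Then V_CE = 6.3 − 2.38×1.5 − 2.4×1.2 = -0.156 V < 0.2 V — the active assumption fails.
Re-solve with V_CE = 0.2 V. KCL at the emitter: V_E/R_E = (V_BB−0.7−V_E)/R_B + (V_CC−0.2−V_E)/R_C, giving V_E = 2.72 V.
I_C = (V_CC − 0.2 − V_E)/R_C = (6.1 − 2.72)/1.5 = 2.25 mA.
Check: I_B = (3.5 − 2.72)/39 = 0.0199 mA, and β·I_B = 2.98 mA > I_C, confirming saturation.

saturation; I_C ≈ 2.3 mA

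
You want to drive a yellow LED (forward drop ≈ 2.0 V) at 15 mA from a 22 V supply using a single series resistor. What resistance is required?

R ≈ 1.3 kΩ

The resistor drops V_S − V_D = 22 − 2.0 = 20 V at 15 mA.
R = 20 V / 15 mA = 1.33 kΩ.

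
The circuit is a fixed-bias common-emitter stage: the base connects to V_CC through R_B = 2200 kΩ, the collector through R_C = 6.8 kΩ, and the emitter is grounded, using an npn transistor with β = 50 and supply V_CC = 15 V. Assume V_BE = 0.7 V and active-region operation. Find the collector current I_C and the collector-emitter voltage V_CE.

Base loop: V_CC = I_B·R_B + V_BE, so I_B = (15 − 0.7)/2200 kΩ = 0.0065 mA.
In the active region I_C = β·I_B = 50 × 0.0065 = 0.325 mA.
Collector loop: V_CE = V_CC − I_C·R_C = 15 − 0.325×6.8 = 12.8 V.
Since V_CE = 12.8 V > V_CE(sat) ≈ 0.2 V, the transistor is in the active region as assumed.

I_C ≈ 0.33 mA, V_CE ≈ 13 V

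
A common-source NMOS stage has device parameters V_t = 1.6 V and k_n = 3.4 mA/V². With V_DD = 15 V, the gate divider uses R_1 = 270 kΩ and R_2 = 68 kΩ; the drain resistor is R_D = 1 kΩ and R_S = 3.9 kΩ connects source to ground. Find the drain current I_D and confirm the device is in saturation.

I_D ≈ 0.26 mA

V_G = V_DD·R_2/(R_1+R_2) = 15×68/338 = 3.02 V.
Assume saturation: I_D = (k_n/2)(V_GS − V_t)² with V_GS = V_G − I_D·R_S = 3.02 − 3.9·I_D.
Substituting gives 25.9·I_D² − 19.8·I_D + 3.42 = 0, with roots I_D = 0.263 or 0.503 mA.
The root I_D = 0.503 mA gives V_GS = 1.06 V ≤ V_t, so take I_D = 0.263 mA.
Then V_GS = 1.99 V and V_DS = V_DD − I_D(R_D+R_S) = 15 − 0.263×4.9 = 13.7 V.
Saturation requires V_DS ≥ V_GS − V_t = 0.393 V; 13.7 ≥ 0.393 ✓.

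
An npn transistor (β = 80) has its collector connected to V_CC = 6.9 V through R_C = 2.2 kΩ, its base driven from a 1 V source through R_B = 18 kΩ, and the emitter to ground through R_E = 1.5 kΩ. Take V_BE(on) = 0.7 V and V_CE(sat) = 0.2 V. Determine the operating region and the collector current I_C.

Assume active. Base-emitter loop: I_B = (V_BB − V_BE)/(R_B + (β+1)R_E) = (1 − 0.7)/(18 + 81×1.5) = 0.00215 mA.
I_C = β·I_B = 80×0.00215 = 0.172 mA.
V_CE = V_CC − I_C·R_C − I_E·R_E = 6.9 − 0.172×2.2 − 0.174×1.5 = 6.26 V > V_CE(sat), so the active-region assumption holds.

active; I_C ≈ 0.17 mA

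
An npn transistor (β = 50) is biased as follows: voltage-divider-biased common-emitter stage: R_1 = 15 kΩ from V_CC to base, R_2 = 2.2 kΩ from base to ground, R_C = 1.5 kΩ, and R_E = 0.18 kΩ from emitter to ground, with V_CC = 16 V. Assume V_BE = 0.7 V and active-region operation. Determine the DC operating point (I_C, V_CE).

Thevenize the base divider: V_Th = V_CC·R_2/(R_1+R_2) = 16×2.2/17.2 = 2.05 V, R_Th = R_1‖R_2 = 1.92 kΩ.
Base-emitter loop: V_Th = I_B·R_Th + V_BE + (β+1)I_B·R_E, so I_B = (2.05 − 0.7) / (1.92 + 51×0.18) = 0.121 mA.
I_C = β·I_B = 50×0.121 = 6.07 mA, and I_E = (β+1)I_B = 6.19 mA.
V_CE = V_CC − I_C·R_C − I_E·R_E = 16 − 6.07×1.5 − 6.19×0.18 = 5.79 V.
V_CE = 5.79 V > 0.2 V confirms active-region operation.

I_C ≈ 6.1 mA, V_CE ≈ 5.8 V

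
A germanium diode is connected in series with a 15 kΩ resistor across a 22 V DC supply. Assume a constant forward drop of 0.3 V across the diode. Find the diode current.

KVL around the loop: 22 = V_D + I·R = 0.3 + I × 15 kΩ.
So I = (22 − 0.3) / 15 kΩ = 21.7 / 15 = 1.45 mA.

I ≈ 1.4 mA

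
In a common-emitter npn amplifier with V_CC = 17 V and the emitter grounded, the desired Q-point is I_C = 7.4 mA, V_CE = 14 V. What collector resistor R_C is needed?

R_C ≈ 0.41 kΩ

Collector loop: V_CC = I_C·R_C + V_CE.
R_C = (V_CC − V_CE)/I_C = (17 − 14)/7.4 = 0.405 kΩ.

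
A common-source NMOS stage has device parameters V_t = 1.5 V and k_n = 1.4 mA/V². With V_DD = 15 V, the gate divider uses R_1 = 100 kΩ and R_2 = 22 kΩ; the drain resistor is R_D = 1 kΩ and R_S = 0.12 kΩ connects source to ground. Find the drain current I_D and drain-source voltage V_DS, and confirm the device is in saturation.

V_G = V_DD·R_2/(R_1+R_2) = 15×22/122 = 2.7 V.
Assume saturation: I_D = (k_n/2)(V_GS − V_t)² with V_GS = V_G − I_D·R_S = 2.7 − 0.12·I_D.
Substituting gives 0.0101·I_D² − 1.2·I_D + 1.02 = 0, with roots I_D = 0.851 or 118 mA.
The root I_D = 118 mA gives V_GS = -11.5 V ≤ V_t, so take I_D = 0.851 mA.
Then V_GS = 2.6 V and V_DS = V_DD − I_D(R_D+R_S) = 15 − 0.851×1.12 = 14 V.
Saturation requires V_DS ≥ V_GS − V_t = 1.1 V; 14 ≥ 1.1 ✓.

I_D ≈ 0.85 mA, V_DS ≈ 14 V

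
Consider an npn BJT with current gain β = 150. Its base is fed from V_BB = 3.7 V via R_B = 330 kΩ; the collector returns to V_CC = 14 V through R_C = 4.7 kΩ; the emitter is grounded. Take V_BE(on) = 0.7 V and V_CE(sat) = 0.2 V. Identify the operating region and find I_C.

Assume active. Base-emitter loop: I_B = (V_BB − V_BE)/R_B = (3.7 − 0.7)/330 = 0.00909 mA.
I_C = β·I_B = 150×0.00909 = 1.36 mA.
V_CE = V_CC − I_C·R_C = 14 − 1.36×4.7 = 7.59 V > V_CE(sat), so the active-region assumption holds.

active; I_C ≈ 1.4 mA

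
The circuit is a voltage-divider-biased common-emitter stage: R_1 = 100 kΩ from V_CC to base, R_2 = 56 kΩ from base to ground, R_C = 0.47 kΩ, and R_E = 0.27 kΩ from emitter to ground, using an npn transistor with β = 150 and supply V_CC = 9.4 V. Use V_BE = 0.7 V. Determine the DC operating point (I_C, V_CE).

I_C ≈ 5.2 mA, V_CE ≈ 5.5 V

Thevenize the base divider: V_Th = V_CC·R_2/(R_1+R_2) = 9.4×56/156 = 3.37 V, R_Th = R_1‖R_2 = 35.9 kΩ.
Base-emitter loop: V_Th = I_B·R_Th + V_BE + (β+1)I_B·R_E, so I_B = (3.37 − 0.7) / (35.9 + 151×0.27) = 0.0349 mA.
I_C = β·I_B = 150×0.0349 = 5.23 mA, and I_E = (β+1)I_B = 5.27 mA.
V_CE = V_CC − I_C·R_C − I_E·R_E = 9.4 − 5.23×0.47 − 5.27×0.27 = 5.52 V.
V_CE = 5.52 V > 0.2 V confirms active-region operation.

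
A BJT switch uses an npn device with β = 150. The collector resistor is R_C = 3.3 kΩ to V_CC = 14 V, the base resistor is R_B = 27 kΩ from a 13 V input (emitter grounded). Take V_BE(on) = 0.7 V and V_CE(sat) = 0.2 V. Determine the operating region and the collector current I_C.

saturation; I_C ≈ 4.2 mA

Assume active: I_B = (13 − 0.7)/27 = 0.456 mA, giving I_C = β·I_B = 68.3 mA.
But then V_CE = 14 − 68.3×3.3 = -212 V < V_CE(sat) = 0.2 V — impossible in the active region.
So the transistor is saturated. With V_CE = 0.2 V, I_C = (V_CC − 0.2)/R_C = 13.8/3.3 = 4.18 mA.
Check: β·I_B = 68.3 mA > I_C = 4.18 mA, confirming saturation.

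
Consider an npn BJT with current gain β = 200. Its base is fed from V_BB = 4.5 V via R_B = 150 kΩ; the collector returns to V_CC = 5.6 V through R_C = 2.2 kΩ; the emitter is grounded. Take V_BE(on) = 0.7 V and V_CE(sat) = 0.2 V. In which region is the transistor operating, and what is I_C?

Assume active: I_B = (4.5 − 0.7)/150 = 0.0253 mA, giving I_C = β·I_B = 5.07 mA.
But then V_CE = 5.6 − 5.07×2.2 = -5.55 V < V_CE(sat) = 0.2 V — impossible in the active region.
So the transistor is saturated. With V_CE = 0.2 V, I_C = (V_CC − 0.2)/R_C = 5.4/2.2 = 2.45 mA.
Check: β·I_B = 5.07 mA > I_C = 2.45 mA, confirming saturation.

saturation; I_C ≈ 2.5 mA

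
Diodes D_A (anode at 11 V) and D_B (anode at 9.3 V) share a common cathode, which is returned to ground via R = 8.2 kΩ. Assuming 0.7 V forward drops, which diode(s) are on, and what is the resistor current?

Only D_A conducts; I_R ≈ 1.3 mA

Assume both conduct. Then node N would need to be at both 11−0.7 = 10.3 V and 9.3−0.7 = 8.6 V, which is impossible.
Assume only D_A conducts: V_N = 11 − 0.7 = 10.3 V, so I_R = 10.3/8.2 = 1.26 mA.
Check D_B: its anode-to-cathode voltage is 9.3 − 10.3 = -1 V < 0.7 V, so it is off. The assumption is consistent.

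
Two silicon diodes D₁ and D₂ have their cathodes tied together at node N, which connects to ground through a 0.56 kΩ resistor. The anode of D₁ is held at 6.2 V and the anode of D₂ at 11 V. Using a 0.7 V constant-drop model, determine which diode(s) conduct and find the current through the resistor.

Assume both conduct. Then node N would need to be at both 6.2−0.7 = 5.5 V and 11−0.7 = 10.3 V, which is impossible.
Assume only D₂ conducts: V_N = 11 − 0.7 = 10.3 V, so I_R = 10.3/0.56 = 18.4 mA.
Check D₁: its anode-to-cathode voltage is 6.2 − 10.3 = -4.1 V < 0.7 V, so it is off. The assumption is consistent.

Only D₂ conducts; I_R ≈ 18 mA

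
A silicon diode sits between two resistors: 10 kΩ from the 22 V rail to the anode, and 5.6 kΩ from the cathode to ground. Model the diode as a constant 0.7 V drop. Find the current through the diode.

The two resistors are in series with the diode, so KVL gives 22 = I·10 + 0.7 + I·5.6.
I = (22 − 0.7) / (10 + 5.6) kΩ = 21.3 / 15.6 = 1.37 mA.

I ≈ 1.4 mA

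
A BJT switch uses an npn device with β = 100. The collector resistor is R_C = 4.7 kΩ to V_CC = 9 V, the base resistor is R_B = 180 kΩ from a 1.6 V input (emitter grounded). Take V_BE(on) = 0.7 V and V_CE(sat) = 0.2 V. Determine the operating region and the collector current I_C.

active; I_C ≈ 0.5 mA

Assume active. Base-emitter loop: I_B = (V_BB − V_BE)/R_B = (1.6 − 0.7)/180 = 0.005 mA.
I_C = β·I_B = 100×0.005 = 0.5 mA.
V_CE = V_CC − I_C·R_C = 9 − 0.5×4.7 = 6.65 V > V_CE(sat), so the active-region assumption holds.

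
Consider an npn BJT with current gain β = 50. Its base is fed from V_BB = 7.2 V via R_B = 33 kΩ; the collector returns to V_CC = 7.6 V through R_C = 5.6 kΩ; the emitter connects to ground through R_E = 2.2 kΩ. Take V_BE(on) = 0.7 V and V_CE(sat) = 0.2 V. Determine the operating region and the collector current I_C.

saturation; I_C ≈ 0.91 mA

Assume active: I_B = (7.2 − 0.7)/(33 + 51×2.2) = 0.0448 mA, I_C = β·I_B = 2.24 mA.
Then V_CE = 7.6 − 2.24×5.6 − 2.28×2.2 = -9.96 V < 0.2 V — the active assumption fails.
Re-solve with V_CE = 0.2 V. KCL at the emitter: V_E/R_E = (V_BB−0.7−V_E)/R_B + (V_CC−0.2−V_E)/R_C, giving V_E = 2.29 V.
I_C = (V_CC − 0.2 − V_E)/R_C = (7.4 − 2.29)/5.6 = 0.913 mA.
Check: I_B = (6.5 − 2.29)/33 = 0.128 mA, and β·I_B = 6.38 mA > I_C, confirming saturation.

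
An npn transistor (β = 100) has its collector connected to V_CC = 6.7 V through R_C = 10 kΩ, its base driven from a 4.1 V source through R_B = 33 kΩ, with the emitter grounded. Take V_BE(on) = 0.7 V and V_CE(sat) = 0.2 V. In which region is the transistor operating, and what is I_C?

saturation; I_C ≈ 0.65 mA

Assume active: I_B = (4.1 − 0.7)/33 = 0.103 mA, giving I_C = β·I_B = 10.3 mA.
But then V_CE = 6.7 − 10.3×10 = -96.3 V < V_CE(sat) = 0.2 V — impossible in the active region.
So the transistor is saturated. With V_CE = 0.2 V, I_C = (V_CC − 0.2)/R_C = 6.5/10 = 0.65 mA.
Check: β·I_B = 10.3 mA > I_C = 0.65 mA, confirming saturation.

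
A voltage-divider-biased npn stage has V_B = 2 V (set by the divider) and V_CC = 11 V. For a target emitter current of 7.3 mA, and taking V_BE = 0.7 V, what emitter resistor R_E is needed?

R_E ≈ 0.18 kΩ

V_E = V_B − V_BE = 2 − 0.7 = 1.3 V.
R_E = V_E / I_E = 1.3 / 7.3 = 0.178 kΩ.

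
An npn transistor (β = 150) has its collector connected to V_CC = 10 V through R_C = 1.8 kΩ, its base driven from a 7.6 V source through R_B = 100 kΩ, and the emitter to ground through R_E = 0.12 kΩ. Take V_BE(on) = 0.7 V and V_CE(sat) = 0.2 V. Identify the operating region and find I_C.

Assume active: I_B = (7.6 − 0.7)/(100 + 151×0.12) = 0.0584 mA, I_C = β·I_B = 8.76 mA.
Then V_CE = 10 − 8.76×1.8 − 8.82×0.12 = -6.83 V < 0.2 V — the active assumption fails.
Re-solve with V_CE = 0.2 V. KCL at the emitter: V_E/R_E = (V_BB−0.7−V_E)/R_B + (V_CC−0.2−V_E)/R_C, giving V_E = 0.62 V.
I_C = (V_CC − 0.2 − V_E)/R_C = (9.8 − 0.62)/1.8 = 5.1 mA.
Check: I_B = (6.9 − 0.62)/100 = 0.0628 mA, and β·I_B = 9.42 mA > I_C, confirming saturation.

saturation; I_C ≈ 5.1 mA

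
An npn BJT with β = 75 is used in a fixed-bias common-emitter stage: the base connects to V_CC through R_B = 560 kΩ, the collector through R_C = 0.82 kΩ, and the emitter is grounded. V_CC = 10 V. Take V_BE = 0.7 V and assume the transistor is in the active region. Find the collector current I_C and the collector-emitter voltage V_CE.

I_C ≈ 1.2 mA, V_CE ≈ 9 V

Base loop: V_CC = I_B·R_B + V_BE, so I_B = (10 − 0.7)/560 kΩ = 0.0166 mA.
In the active region I_C = β·I_B = 75 × 0.0166 = 1.25 mA.
Collector loop: V_CE = V_CC − I_C·R_C = 10 − 1.25×0.82 = 8.98 V.
Since V_CE = 8.98 V > V_CE(sat) ≈ 0.2 V, the transistor is in the active region as assumed.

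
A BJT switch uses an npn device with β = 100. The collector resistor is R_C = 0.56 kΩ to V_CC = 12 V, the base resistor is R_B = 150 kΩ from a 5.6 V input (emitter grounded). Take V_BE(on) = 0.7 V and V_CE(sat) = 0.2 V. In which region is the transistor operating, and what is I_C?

active; I_C ≈ 3.3 mA

Assume active. Base-emitter loop: I_B = (V_BB − V_BE)/R_B = (5.6 − 0.7)/150 = 0.0327 mA.
I_C = β·I_B = 100×0.0327 = 3.27 mA.
V_CE = V_CC − I_C·R_C = 12 − 3.27×0.56 = 10.2 V > V_CE(sat), so the active-region assumption holds.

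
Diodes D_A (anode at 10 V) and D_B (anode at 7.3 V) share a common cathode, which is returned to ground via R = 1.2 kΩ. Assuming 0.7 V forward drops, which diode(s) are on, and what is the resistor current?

Only D_A conducts; I_R ≈ 7.8 mA

Assume both conduct. Then node N would need to be at both 10−0.7 = 9.3 V and 7.3−0.7 = 6.6 V, which is impossible.
Assume only D_A conducts: V_N = 10 − 0.7 = 9.3 V, so I_R = 9.3/1.2 = 7.75 mA.
Check D_B: its anode-to-cathode voltage is 7.3 − 9.3 = -2 V < 0.7 V, so it is off. The assumption is consistent.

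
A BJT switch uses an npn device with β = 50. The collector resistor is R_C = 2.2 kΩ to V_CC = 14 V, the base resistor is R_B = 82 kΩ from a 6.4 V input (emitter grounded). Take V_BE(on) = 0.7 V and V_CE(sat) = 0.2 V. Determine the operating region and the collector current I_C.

Assume active. Base-emitter loop: I_B = (V_BB − V_BE)/R_B = (6.4 − 0.7)/82 = 0.0695 mA.
I_C = β·I_B = 50×0.0695 = 3.48 mA.
V_CE = V_CC − I_C·R_C = 14 − 3.48×2.2 = 6.35 V > V_CE(sat), so the active-region assumption holds.

active; I_C ≈ 3.5 mA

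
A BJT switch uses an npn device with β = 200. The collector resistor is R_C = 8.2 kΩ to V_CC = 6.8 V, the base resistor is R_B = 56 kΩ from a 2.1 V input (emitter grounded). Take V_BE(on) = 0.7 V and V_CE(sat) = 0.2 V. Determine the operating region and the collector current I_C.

saturation; I_C ≈ 0.8 mA

Assume active: I_B = (2.1 − 0.7)/56 = 0.025 mA, giving I_C = β·I_B = 5 mA.
But then V_CE = 6.8 − 5×8.2 = -34.2 V < V_CE(sat) = 0.2 V — impossible in the active region.
So the transistor is saturated. With V_CE = 0.2 V, I_C = (V_CC − 0.2)/R_C = 6.6/8.2 = 0.805 mA.
Check: β·I_B = 5 mA > I_C = 0.805 mA, confirming saturation.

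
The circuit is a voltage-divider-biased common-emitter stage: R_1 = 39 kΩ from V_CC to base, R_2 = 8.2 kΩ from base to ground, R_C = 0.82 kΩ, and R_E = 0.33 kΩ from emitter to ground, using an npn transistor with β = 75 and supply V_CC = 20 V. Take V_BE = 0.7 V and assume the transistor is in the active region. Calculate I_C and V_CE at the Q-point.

I_C ≈ 6.5 mA, V_CE ≈ 12 V

Thevenize the base divider: V_Th = V_CC·R_2/(R_1+R_2) = 20×8.2/47.2 = 3.47 V, R_Th = R_1‖R_2 = 6.78 kΩ.
Base-emitter loop: V_Th = I_B·R_Th + V_BE + (β+1)I_B·R_E, so I_B = (3.47 − 0.7) / (6.78 + 76×0.33) = 0.0871 mA.
I_C = β·I_B = 75×0.0871 = 6.53 mA, and I_E = (β+1)I_B = 6.62 mA.
V_CE = V_CC − I_C·R_C − I_E·R_E = 20 − 6.53×0.82 − 6.62×0.33 = 12.5 V.
V_CE = 12.5 V > 0.2 V confirms active-region operation.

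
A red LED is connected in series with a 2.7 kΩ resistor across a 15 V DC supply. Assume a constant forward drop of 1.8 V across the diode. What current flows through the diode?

I ≈ 4.9 mA

KVL around the loop: 15 = V_D + I·R = 1.8 + I × 2.7 kΩ.
So I = (15 − 1.8) / 2.7 kΩ = 13.2 / 2.7 = 4.89 mA.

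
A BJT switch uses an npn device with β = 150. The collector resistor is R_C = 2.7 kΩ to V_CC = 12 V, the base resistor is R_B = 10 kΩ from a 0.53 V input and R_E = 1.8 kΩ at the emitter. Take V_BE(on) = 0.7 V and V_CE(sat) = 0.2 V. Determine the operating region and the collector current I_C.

cutoff; I_C ≈ 0

V_BB = 0.53 V ≤ V_BE(on) = 0.7 V, so the base-emitter junction is not forward biased.
The transistor is in cutoff: I_B = I_C = 0.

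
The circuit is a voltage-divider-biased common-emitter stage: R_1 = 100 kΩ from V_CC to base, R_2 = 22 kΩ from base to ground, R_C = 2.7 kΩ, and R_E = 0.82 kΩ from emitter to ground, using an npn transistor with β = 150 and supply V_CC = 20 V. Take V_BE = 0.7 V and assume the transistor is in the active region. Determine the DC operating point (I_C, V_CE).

I_C ≈ 3.1 mA, V_CE ≈ 9.2 V

Thevenize the base divider: V_Th = V_CC·R_2/(R_1+R_2) = 20×22/122 = 3.61 V, R_Th = R_1‖R_2 = 18 kΩ.
Base-emitter loop: V_Th = I_B·R_Th + V_BE + (β+1)I_B·R_E, so I_B = (3.61 − 0.7) / (18 + 151×0.82) = 0.0205 mA.
I_C = β·I_B = 150×0.0205 = 3.07 mA, and I_E = (β+1)I_B = 3.09 mA.
V_CE = V_CC − I_C·R_C − I_E·R_E = 20 − 3.07×2.7 − 3.09×0.82 = 9.16 V.
V_CE = 9.16 V > 0.2 V confirms active-region operation.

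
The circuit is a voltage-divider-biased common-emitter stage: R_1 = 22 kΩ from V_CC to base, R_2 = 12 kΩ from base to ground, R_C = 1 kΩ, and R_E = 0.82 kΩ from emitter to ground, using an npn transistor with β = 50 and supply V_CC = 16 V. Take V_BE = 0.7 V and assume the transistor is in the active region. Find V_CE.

Thevenize the base divider: V_Th = V_CC·R_2/(R_1+R_2) = 16×12/34 = 5.65 V, R_Th = R_1‖R_2 = 7.76 kΩ.
Base-emitter loop: V_Th = I_B·R_Th + V_BE + (β+1)I_B·R_E, so I_B = (5.65 − 0.7) / (7.76 + 51×0.82) = 0.0998 mA.
I_C = β·I_B = 50×0.0998 = 4.99 mA, and I_E = (β+1)I_B = 5.09 mA.
V_CE = V_CC − I_C·R_C − I_E·R_E = 16 − 4.99×1 − 5.09×0.82 = 6.84 V.
V_CE = 6.84 V > 0.2 V confirms active-region operation.

V_CE ≈ 6.8 V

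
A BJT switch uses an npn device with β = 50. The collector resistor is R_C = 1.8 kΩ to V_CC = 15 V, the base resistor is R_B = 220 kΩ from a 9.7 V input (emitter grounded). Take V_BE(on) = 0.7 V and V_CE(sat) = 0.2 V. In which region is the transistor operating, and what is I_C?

Assume active. Base-emitter loop: I_B = (V_BB − V_BE)/R_B = (9.7 − 0.7)/220 = 0.0409 mA.
I_C = β·I_B = 50×0.0409 = 2.05 mA.
V_CE = V_CC − I_C·R_C = 15 − 2.05×1.8 = 11.3 V > V_CE(sat), so the active-region assumption holds.

active; I_C ≈ 2 mA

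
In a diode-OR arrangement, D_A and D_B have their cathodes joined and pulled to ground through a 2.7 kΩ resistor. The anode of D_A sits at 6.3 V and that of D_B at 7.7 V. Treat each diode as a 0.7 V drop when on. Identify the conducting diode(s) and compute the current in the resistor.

Assume both conduct. Then node N would need to be at both 6.3−0.7 = 5.6 V and 7.7−0.7 = 7 V, which is impossible.
Assume only D_B conducts: V_N = 7.7 − 0.7 = 7 V, so I_R = 7/2.7 = 2.59 mA.
Check D_A: its anode-to-cathode voltage is 6.3 − 7 = -0.7 V < 0.7 V, so it is off. The assumption is consistent.

Only D_B conducts; I_R ≈ 2.6 mA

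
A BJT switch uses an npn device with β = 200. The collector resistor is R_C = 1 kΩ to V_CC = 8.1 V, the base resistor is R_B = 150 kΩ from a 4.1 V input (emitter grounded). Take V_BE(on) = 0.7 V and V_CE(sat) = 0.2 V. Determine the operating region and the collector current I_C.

Assume active. Base-emitter loop: I_B = (V_BB − V_BE)/R_B = (4.1 − 0.7)/150 = 0.0227 mA.
I_C = β·I_B = 200×0.0227 = 4.53 mA.
V_CE = V_CC − I_C·R_C = 8.1 − 4.53×1 = 3.57 V > V_CE(sat), so the active-region assumption holds.

active; I_C ≈ 4.5 mA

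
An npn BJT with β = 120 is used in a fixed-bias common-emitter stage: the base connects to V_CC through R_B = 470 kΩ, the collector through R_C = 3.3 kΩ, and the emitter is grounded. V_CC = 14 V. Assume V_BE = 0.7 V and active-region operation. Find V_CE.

Base loop: V_CC = I_B·R_B + V_BE, so I_B = (14 − 0.7)/470 kΩ = 0.0283 mA.
In the active region I_C = β·I_B = 120 × 0.0283 = 3.4 mA.
Collector loop: V_CE = V_CC − I_C·R_C = 14 − 3.4×3.3 = 2.79 V.
Since V_CE = 2.79 V > V_CE(sat) ≈ 0.2 V, the transistor is in the active region as assumed.

V_CE ≈ 2.8 V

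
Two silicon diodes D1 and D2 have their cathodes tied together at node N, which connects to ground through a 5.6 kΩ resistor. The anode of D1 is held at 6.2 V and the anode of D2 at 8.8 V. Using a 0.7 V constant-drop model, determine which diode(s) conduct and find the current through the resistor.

Assume both conduct. Then node N would need to be at both 6.2−0.7 = 5.5 V and 8.8−0.7 = 8.1 V, which is impossible.
Assume only D2 conducts: V_N = 8.8 − 0.7 = 8.1 V, so I_R = 8.1/5.6 = 1.45 mA.
Check D1: its anode-to-cathode voltage is 6.2 − 8.1 = -1.9 V < 0.7 V, so it is off. The assumption is consistent.

Only D2 conducts; I_R ≈ 1.4 mA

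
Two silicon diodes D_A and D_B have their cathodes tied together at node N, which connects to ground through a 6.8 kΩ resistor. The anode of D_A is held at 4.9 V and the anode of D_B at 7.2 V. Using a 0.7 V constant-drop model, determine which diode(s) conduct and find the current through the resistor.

Only D_B conducts; I_R ≈ 0.96 mA

Assume both conduct. Then node N would need to be at both 4.9−0.7 = 4.2 V and 7.2−0.7 = 6.5 V, which is impossible.
Assume only D_B conducts: V_N = 7.2 − 0.7 = 6.5 V, so I_R = 6.5/6.8 = 0.956 mA.
Check D_A: its anode-to-cathode voltage is 4.9 − 6.5 = -1.6 V < 0.7 V, so it is off. The assumption is consistent.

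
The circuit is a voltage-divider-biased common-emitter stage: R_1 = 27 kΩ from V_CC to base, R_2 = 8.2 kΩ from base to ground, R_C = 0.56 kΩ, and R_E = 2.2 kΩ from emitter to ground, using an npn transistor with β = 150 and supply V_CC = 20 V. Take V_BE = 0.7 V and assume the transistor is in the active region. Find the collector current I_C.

I_C ≈ 1.8 mA

Thevenize the base divider: V_Th = V_CC·R_2/(R_1+R_2) = 20×8.2/35.2 = 4.66 V, R_Th = R_1‖R_2 = 6.29 kΩ.
Base-emitter loop: V_Th = I_B·R_Th + V_BE + (β+1)I_B·R_E, so I_B = (4.66 − 0.7) / (6.29 + 151×2.2) = 0.0117 mA.
I_C = β·I_B = 150×0.0117 = 1.75 mA, and I_E = (β+1)I_B = 1.77 mA.
V_CE = V_CC − I_C·R_C − I_E·R_E = 20 − 1.75×0.56 − 1.77×2.2 = 15.1 V.
V_CE = 15.1 V > 0.2 V confirms active-region operation.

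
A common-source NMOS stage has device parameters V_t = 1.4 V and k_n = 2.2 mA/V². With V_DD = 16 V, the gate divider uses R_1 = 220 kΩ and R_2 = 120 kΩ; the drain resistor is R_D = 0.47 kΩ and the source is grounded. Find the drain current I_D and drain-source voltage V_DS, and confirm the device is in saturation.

V_G = V_DD·R_2/(R_1+R_2) = 16×120/340 = 5.65 V. With the source grounded, V_GS = V_G = 5.65 V.
Assume saturation: I_D = (k_n/2)(V_GS − V_t)² = (2.2/2)×(5.65 − 1.4)² = 1.1×4.25² = 19.8 mA.
V_DS = V_DD − I_D·R_D = 16 − 19.8×0.47 = 6.67 V.
Saturation requires V_DS ≥ V_GS − V_t = 4.25 V; 6.67 ≥ 4.25 ✓.

I_D ≈ 20 mA, V_DS ≈ 6.7 V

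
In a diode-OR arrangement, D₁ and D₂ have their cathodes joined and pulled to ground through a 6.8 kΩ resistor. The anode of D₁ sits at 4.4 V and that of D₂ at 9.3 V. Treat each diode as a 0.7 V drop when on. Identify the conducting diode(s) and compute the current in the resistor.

Only D₂ conducts; I_R ≈ 1.3 mA

Assume both conduct. Then node N would need to be at both 4.4−0.7 = 3.7 V and 9.3−0.7 = 8.6 V, which is impossible.
Assume only D₂ conducts: V_N = 9.3 − 0.7 = 8.6 V, so I_R = 8.6/6.8 = 1.26 mA.
Check D₁: its anode-to-cathode voltage is 4.4 − 8.6 = -4.2 V < 0.7 V, so it is off. The assumption is consistent.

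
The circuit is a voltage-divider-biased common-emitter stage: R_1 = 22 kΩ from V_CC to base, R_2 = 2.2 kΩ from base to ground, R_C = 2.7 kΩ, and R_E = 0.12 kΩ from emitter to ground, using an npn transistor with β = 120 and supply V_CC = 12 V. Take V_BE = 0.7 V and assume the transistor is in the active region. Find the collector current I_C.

Thevenize the base divider: V_Th = V_CC·R_2/(R_1+R_2) = 12×2.2/24.2 = 1.09 V, R_Th = R_1‖R_2 = 2 kΩ.
Base-emitter loop: V_Th = I_B·R_Th + V_BE + (β+1)I_B·R_E, so I_B = (1.09 − 0.7) / (2 + 121×0.12) = 0.0237 mA.
I_C = β·I_B = 120×0.0237 = 2.84 mA, and I_E = (β+1)I_B = 2.86 mA.
V_CE = V_CC − I_C·R_C − I_E·R_E = 12 − 2.84×2.7 − 2.86×0.12 = 3.99 V.
V_CE = 3.99 V > 0.2 V confirms active-region operation.

I_C ≈ 2.8 mA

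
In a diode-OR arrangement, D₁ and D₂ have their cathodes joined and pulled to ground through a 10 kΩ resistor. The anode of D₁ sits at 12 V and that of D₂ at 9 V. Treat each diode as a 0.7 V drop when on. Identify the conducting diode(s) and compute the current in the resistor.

Only D₁ conducts; I_R ≈ 1.1 mA

Assume both conduct. Then node N would need to be at both 12−0.7 = 11.3 V and 9−0.7 = 8.3 V, which is impossible.
Assume only D₁ conducts: V_N = 12 − 0.7 = 11.3 V, so I_R = 11.3/10 = 1.13 mA.
Check D₂: its anode-to-cathode voltage is 9 − 11.3 = -2.3 V < 0.7 V, so it is off. The assumption is consistent.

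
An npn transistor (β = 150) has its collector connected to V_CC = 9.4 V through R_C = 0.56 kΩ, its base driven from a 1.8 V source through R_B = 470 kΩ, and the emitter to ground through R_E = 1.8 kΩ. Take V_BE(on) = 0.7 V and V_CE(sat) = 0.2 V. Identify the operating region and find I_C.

Assume active. Base-emitter loop: I_B = (V_BB − V_BE)/(R_B + (β+1)R_E) = (1.8 − 0.7)/(470 + 151×1.8) = 0.00148 mA.
I_C = β·I_B = 150×0.00148 = 0.222 mA.
V_CE = V_CC − I_C·R_C − I_E·R_E = 9.4 − 0.222×0.56 − 0.224×1.8 = 8.87 V > V_CE(sat), so the active-region assumption holds.

active; I_C ≈ 0.22 mA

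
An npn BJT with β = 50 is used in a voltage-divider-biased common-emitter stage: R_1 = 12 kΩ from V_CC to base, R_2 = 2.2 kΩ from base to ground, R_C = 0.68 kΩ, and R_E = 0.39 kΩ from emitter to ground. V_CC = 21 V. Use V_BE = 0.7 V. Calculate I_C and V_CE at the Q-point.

Thevenize the base divider: V_Th = V_CC·R_2/(R_1+R_2) = 21×2.2/14.2 = 3.25 V, R_Th = R_1‖R_2 = 1.86 kΩ.
Base-emitter loop: V_Th = I_B·R_Th + V_BE + (β+1)I_B·R_E, so I_B = (3.25 − 0.7) / (1.86 + 51×0.39) = 0.117 mA.
I_C = β·I_B = 50×0.117 = 5.87 mA, and I_E = (β+1)I_B = 5.99 mA.
V_CE = V_CC − I_C·R_C − I_E·R_E = 21 − 5.87×0.68 − 5.99×0.39 = 14.7 V.
V_CE = 14.7 V > 0.2 V confirms active-region operation.

I_C ≈ 5.9 mA, V_CE ≈ 15 V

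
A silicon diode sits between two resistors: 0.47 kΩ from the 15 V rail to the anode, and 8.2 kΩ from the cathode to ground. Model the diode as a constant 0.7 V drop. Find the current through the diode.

The two resistors are in series with the diode, so KVL gives 15 = I·0.47 + 0.7 + I·8.2.
I = (15 − 0.7) / (0.47 + 8.2) kΩ = 14.3 / 8.67 = 1.65 mA.

I ≈ 1.6 mA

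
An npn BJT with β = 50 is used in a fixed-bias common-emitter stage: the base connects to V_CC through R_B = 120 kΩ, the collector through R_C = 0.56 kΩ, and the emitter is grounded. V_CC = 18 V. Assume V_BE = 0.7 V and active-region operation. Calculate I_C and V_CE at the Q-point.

Base loop: V_CC = I_B·R_B + V_BE, so I_B = (18 − 0.7)/120 kΩ = 0.144 mA.
In the active region I_C = β·I_B = 50 × 0.144 = 7.21 mA.
Collector loop: V_CE = V_CC − I_C·R_C = 18 − 7.21×0.56 = 14 V.
Since V_CE = 14 V > V_CE(sat) ≈ 0.2 V, the transistor is in the active region as assumed.

I_C ≈ 7.2 mA, V_CE ≈ 14 V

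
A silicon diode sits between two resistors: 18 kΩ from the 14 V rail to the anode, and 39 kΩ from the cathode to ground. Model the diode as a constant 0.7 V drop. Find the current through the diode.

The two resistors are in series with the diode, so KVL gives 14 = I·18 + 0.7 + I·39.
I = (14 − 0.7) / (18 + 39) kΩ = 13.3 / 57 = 0.233 mA.

I ≈ 0.23 mA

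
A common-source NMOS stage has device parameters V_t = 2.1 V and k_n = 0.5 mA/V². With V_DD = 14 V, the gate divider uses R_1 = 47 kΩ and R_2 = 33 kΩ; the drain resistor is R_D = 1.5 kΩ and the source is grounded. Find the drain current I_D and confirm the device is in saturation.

V_G = V_DD·R_2/(R_1+R_2) = 14×33/80 = 5.78 V. With the source grounded, V_GS = V_G = 5.78 V.
Assume saturation: I_D = (k_n/2)(V_GS − V_t)² = (0.5/2)×(5.78 − 2.1)² = 0.25×3.68² = 3.38 mA.
V_DS = V_DD − I_D·R_D = 14 − 3.38×1.5 = 8.94 V.
Saturation requires V_DS ≥ V_GS − V_t = 3.68 V; 8.94 ≥ 3.68 ✓.

I_D ≈ 3.4 mA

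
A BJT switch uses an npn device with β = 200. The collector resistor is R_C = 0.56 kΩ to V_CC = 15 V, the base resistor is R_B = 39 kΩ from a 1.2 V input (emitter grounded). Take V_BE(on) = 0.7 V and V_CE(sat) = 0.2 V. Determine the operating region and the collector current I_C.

Assume active. Base-emitter loop: I_B = (V_BB − V_BE)/R_B = (1.2 − 0.7)/39 = 0.0128 mA.
I_C = β·I_B = 200×0.0128 = 2.56 mA.
V_CE = V_CC − I_C·R_C = 15 − 2.56×0.56 = 13.6 V > V_CE(sat), so the active-region assumption holds.

active; I_C ≈ 2.6 mA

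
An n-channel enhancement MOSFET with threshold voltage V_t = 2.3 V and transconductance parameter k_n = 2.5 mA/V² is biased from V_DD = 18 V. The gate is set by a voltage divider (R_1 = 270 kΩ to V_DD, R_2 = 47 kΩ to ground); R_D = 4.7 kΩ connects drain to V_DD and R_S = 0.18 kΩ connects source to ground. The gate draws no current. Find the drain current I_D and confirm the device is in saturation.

I_D ≈ 0.15 mA

V_G = V_DD·R_2/(R_1+R_2) = 18×47/317 = 2.67 V.
Assume saturation: I_D = (k_n/2)(V_GS − V_t)² with V_GS = V_G − I_D·R_S = 2.67 − 0.18·I_D.
Substituting gives 0.0405·I_D² − 1.17·I_D + 0.17 = 0, with roots I_D = 0.147 or 28.6 mA.
The root I_D = 28.6 mA gives V_GS = -2.49 V ≤ V_t, so take I_D = 0.147 mA.
Then V_GS = 2.64 V and V_DS = V_DD − I_D(R_D+R_S) = 18 − 0.147×4.88 = 17.3 V.
Saturation requires V_DS ≥ V_GS − V_t = 0.342 V; 17.3 ≥ 0.342 ✓.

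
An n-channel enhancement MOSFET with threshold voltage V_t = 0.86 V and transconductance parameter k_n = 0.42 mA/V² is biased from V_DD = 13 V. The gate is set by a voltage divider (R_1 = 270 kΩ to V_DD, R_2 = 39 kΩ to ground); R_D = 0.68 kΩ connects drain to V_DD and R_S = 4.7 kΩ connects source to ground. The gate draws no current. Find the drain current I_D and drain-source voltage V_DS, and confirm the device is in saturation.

V_G = V_DD·R_2/(R_1+R_2) = 13×39/309 = 1.64 V.
Assume saturation: I_D = (k_n/2)(V_GS − V_t)² with V_GS = V_G − I_D·R_S = 1.64 − 4.7·I_D.
Substituting gives 4.64·I_D² − 2.54·I_D + 0.128 = 0, with roots I_D = 0.0561 or 0.492 mA.
The root I_D = 0.492 mA gives V_GS = -0.67 V ≤ V_t, so take I_D = 0.0561 mA.
Then V_GS = 1.38 V and V_DS = V_DD − I_D(R_D+R_S) = 13 − 0.0561×5.38 = 12.7 V.
Saturation requires V_DS ≥ V_GS − V_t = 0.517 V; 12.7 ≥ 0.517 ✓.

I_D ≈ 0.056 mA, V_DS ≈ 13 V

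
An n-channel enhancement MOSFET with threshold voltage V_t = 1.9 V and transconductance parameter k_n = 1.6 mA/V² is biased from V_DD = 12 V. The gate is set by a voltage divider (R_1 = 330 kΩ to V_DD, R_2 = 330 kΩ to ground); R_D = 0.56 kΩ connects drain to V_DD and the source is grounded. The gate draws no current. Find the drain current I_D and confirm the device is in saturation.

V_G = V_DD·R_2/(R_1+R_2) = 12×330/660 = 6 V. With the source grounded, V_GS = V_G = 6 V.
Assume saturation: I_D = (k_n/2)(V_GS − V_t)² = (1.6/2)×(6 − 1.9)² = 0.8×4.1² = 13.4 mA.
V_DS = V_DD − I_D·R_D = 12 − 13.4×0.56 = 4.47 V.
Saturation requires V_DS ≥ V_GS − V_t = 4.1 V; 4.47 ≥ 4.1 ✓.

I_D ≈ 13 mA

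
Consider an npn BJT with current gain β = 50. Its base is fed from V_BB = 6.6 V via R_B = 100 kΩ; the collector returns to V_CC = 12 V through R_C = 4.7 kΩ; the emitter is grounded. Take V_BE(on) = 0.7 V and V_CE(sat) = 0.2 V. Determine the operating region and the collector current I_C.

Assume active: I_B = (6.6 − 0.7)/100 = 0.059 mA, giving I_C = β·I_B = 2.95 mA.
But then V_CE = 12 − 2.95×4.7 = -1.86 V < V_CE(sat) = 0.2 V — impossible in the active region.
So the transistor is saturated. With V_CE = 0.2 V, I_C = (V_CC − 0.2)/R_C = 11.8/4.7 = 2.51 mA.
Check: β·I_B = 2.95 mA > I_C = 2.51 mA, confirming saturation.

saturation; I_C ≈ 2.5 mA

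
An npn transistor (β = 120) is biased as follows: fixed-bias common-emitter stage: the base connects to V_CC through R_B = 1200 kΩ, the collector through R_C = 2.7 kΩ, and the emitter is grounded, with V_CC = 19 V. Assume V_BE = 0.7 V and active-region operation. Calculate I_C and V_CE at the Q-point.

I_C ≈ 1.8 mA, V_CE ≈ 14 V

Base loop: V_CC = I_B·R_B + V_BE, so I_B = (19 − 0.7)/1200 kΩ = 0.0153 mA.
In the active region I_C = β·I_B = 120 × 0.0153 = 1.83 mA.
Collector loop: V_CE = V_CC − I_C·R_C = 19 − 1.83×2.7 = 14.1 V.
Since V_CE = 14.1 V > V_CE(sat) ≈ 0.2 V, the transistor is in the active region as assumed.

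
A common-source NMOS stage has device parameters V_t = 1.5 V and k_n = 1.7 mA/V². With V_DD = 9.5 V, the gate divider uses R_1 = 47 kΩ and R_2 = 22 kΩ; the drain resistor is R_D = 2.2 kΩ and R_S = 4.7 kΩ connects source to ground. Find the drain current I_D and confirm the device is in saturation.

I_D ≈ 0.22 mA

V_G = V_DD·R_2/(R_1+R_2) = 9.5×22/69 = 3.03 V.
Assume saturation: I_D = (k_n/2)(V_GS − V_t)² with V_GS = V_G − I_D·R_S = 3.03 − 4.7·I_D.
Substituting gives 18.8·I_D² − 13.2·I_D + 1.99 = 0, with roots I_D = 0.218 or 0.486 mA.
The root I_D = 0.486 mA gives V_GS = 0.744 V ≤ V_t, so take I_D = 0.218 mA.
Then V_GS = 2.01 V and V_DS = V_DD − I_D(R_D+R_S) = 9.5 − 0.218×6.9 = 8 V.
Saturation requires V_DS ≥ V_GS − V_t = 0.506 V; 8 ≥ 0.506 ✓.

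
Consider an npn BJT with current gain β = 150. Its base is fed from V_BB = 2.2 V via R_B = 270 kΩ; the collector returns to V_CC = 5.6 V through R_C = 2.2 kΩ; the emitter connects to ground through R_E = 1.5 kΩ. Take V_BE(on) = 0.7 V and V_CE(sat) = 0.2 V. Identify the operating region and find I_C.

active; I_C ≈ 0.45 mA

Assume active. Base-emitter loop: I_B = (V_BB − V_BE)/(R_B + (β+1)R_E) = (2.2 − 0.7)/(270 + 151×1.5) = 0.00302 mA.
I_C = β·I_B = 150×0.00302 = 0.453 mA.
V_CE = V_CC − I_C·R_C − I_E·R_E = 5.6 − 0.453×2.2 − 0.456×1.5 = 3.92 V > V_CE(sat), so the active-region assumption holds.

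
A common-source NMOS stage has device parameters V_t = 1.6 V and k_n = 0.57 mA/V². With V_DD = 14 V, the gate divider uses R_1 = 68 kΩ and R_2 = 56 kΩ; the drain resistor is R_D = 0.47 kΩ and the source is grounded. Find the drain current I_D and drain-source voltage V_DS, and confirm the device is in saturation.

V_G = V_DD·R_2/(R_1+R_2) = 14×56/124 = 6.32 V. With the source grounded, V_GS = V_G = 6.32 V.
Assume saturation: I_D = (k_n/2)(V_GS − V_t)² = (0.57/2)×(6.32 − 1.6)² = 0.285×4.72² = 6.36 mA.
V_DS = V_DD − I_D·R_D = 14 − 6.36×0.47 = 11 V.
Saturation requires V_DS ≥ V_GS − V_t = 4.72 V; 11 ≥ 4.72 ✓.

I_D ≈ 6.4 mA, V_DS ≈ 11 V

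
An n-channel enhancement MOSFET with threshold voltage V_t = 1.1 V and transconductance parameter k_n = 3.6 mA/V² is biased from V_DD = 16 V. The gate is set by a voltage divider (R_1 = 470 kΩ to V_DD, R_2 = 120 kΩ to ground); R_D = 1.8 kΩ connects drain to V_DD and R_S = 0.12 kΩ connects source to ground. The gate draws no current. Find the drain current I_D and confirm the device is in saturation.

V_G = V_DD·R_2/(R_1+R_2) = 16×120/590 = 3.25 V.
Assume saturation: I_D = (k_n/2)(V_GS − V_t)² with V_GS = V_G − I_D·R_S = 3.25 − 0.12·I_D.
Substituting gives 0.0259·I_D² − 1.93·I_D + 8.35 = 0, with roots I_D = 4.61 or 69.9 mA.
The root I_D = 69.9 mA gives V_GS = -5.13 V ≤ V_t, so take I_D = 4.61 mA.
Then V_GS = 2.7 V and V_DS = V_DD − I_D(R_D+R_S) = 16 − 4.61×1.92 = 7.14 V.
Saturation requires V_DS ≥ V_GS − V_t = 1.6 V; 7.14 ≥ 1.6 ✓.

I_D ≈ 4.6 mA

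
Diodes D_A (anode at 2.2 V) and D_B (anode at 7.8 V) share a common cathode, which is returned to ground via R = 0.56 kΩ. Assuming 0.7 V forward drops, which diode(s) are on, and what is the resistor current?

Assume both conduct. Then node N would need to be at both 2.2−0.7 = 1.5 V and 7.8−0.7 = 7.1 V, which is impossible.
Assume only D_B conducts: V_N = 7.8 − 0.7 = 7.1 V, so I_R = 7.1/0.56 = 12.7 mA.
Check D_A: its anode-to-cathode voltage is 2.2 − 7.1 = -4.9 V < 0.7 V, so it is off. The assumption is consistent.

Only D_B conducts; I_R ≈ 13 mA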